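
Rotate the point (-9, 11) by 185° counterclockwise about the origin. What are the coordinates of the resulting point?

Rotation matrix for 185°: [[cos 185°, -sin 185°], [sin 185°, cos 185°]] ≈ [[-0.996195, 0.087156], [-0.087156, -0.996195]]
[[-0.996195, 0.087156], [-0.087156, -0.996195]] × [-9, 11]ᵀ ≈ [9.9245, -10.1737]ᵀ
Result: (9.9245, -10.1737)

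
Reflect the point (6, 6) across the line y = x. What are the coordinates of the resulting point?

Reflection across line y = x: (6, 6) → (6, 6)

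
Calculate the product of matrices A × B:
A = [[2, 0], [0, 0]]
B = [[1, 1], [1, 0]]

Matrix multiplication:
C[0][0] = 2×1 + 0×1 = 2
C[0][1] = 2×1 + 0×0 = 2
C[1][0] = 0×1 + 0×1 = 0
C[1][1] = 0×1 + 0×0 = 0
Result: [[2, 2], [0, 0]]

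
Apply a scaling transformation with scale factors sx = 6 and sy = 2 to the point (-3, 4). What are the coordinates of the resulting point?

Scaling matrix:
[[6, 0], [0, 2]]
Result: (-3 × 6, 4 × 2) = (-18, 8)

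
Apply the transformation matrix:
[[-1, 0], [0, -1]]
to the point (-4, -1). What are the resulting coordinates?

Matrix multiplication:
[[-1, 0], [0, -1]] × [-4, -1]ᵀ
= [(-1)(-4) + (0)(-1), (0)(-4) + (-1)(-1)]ᵀ
= [4, 1]ᵀ
Result: (4, 1)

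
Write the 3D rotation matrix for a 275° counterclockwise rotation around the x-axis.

Rotation matrix for counterclockwise 275° around x-axis:
cos(275°) = 0.0872, sin(275°) = -0.9962
Result: [[1, 0, 0], [0, 0.0872, 0.9962], [0, -0.9962, 0.0872]]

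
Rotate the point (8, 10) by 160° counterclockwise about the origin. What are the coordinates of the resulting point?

Rotation matrix for 160°: [[cos 160°, -sin 160°], [sin 160°, cos 160°]] ≈ [[-0.939693, -0.342020], [0.342020, -0.939693]]
[[-0.939693, -0.342020], [0.342020, -0.939693]] × [8, 10]ᵀ ≈ [-10.9377, -6.6608]ᵀ
Result: (-10.9377, -6.6608)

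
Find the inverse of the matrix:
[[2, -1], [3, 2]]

For [[a,b],[c,d]], inverse = (1/det)·[[d,-b],[-c,a]]
det = (2)(2) - (-1)(3) = 4 - -3 = 7
Inverse = (1/7)·[[2, 1], [-3, 2]]
= [[2/7, 1/7], [-3/7, 2/7]]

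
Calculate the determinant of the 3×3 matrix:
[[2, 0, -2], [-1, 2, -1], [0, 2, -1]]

Expansion along first row:
det = 2·det([[2,-1],[2,-1]]) - 0·det([[-1,-1],[0,-1]]) + -2·det([[-1,2],[0,2]])
    = 2·(2·-1 - -1·2) - 0·(-1·-1 - -1·0) + -2·(-1·2 - 2·0)
    = 2·0 - 0·1 + -2·-2
    = 0 + 0 + 4 = 4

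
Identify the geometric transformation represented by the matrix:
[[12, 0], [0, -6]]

This matrix represents: non-uniform scaling by sx = 12, sy = -6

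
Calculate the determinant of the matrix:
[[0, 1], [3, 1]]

For a 2×2 matrix [[a, b], [c, d]], det = ad - bc
det = (0)(1) - (1)(3) = 0 - 3 = -3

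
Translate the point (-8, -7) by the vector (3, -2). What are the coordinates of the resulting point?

Translation by (3, -2) (homogeneous matrix [[1, 0, 3], [0, 1, -2], [0, 0, 1]]):
x' = -8 + 3 = -5
y' = -7 + -2 = -9
Result: (-5, -9)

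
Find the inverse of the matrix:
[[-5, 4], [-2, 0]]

For [[a,b],[c,d]], inverse = (1/det)·[[d,-b],[-c,a]]
det = (-5)(0) - (4)(-2) = 0 - -8 = 8
Inverse = (1/8)·[[0, -4], [2, -5]]
= [[0, -1/2], [1/4, -5/8]]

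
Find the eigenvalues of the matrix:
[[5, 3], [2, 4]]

Characteristic equation: det(A - λI) = 0
λ² - (trace)λ + (det) = 0
trace = 5 + 4 = 9, det = (5)(4) - (3)(2) = 14
λ² - (9)λ + (14) = 0
λ = (9 ± √((9)² - 4·(14))) / 2 = (9 ± √25) / 2
Solving: λ = 2, 7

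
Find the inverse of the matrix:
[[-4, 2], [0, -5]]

For [[a,b],[c,d]], inverse = (1/det)·[[d,-b],[-c,a]]
det = (-4)(-5) - (2)(0) = 20 - 0 = 20
Inverse = (1/20)·[[-5, -2], [0, -4]]
= [[-1/4, -1/10], [0, -1/5]]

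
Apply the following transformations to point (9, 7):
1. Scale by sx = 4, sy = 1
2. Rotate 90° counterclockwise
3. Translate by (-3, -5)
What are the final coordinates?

Step 1: Scale → (36, 7)
Step 2: Rotate 90° → (-7, 36)
Step 3: Translate → (-10, 31)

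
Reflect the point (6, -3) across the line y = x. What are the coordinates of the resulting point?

Reflection across line y = x: (6, -3) → (-3, 6)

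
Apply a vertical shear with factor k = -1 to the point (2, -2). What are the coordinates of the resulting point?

Shear matrix for vertical shear with factor k = -1:
[[1, 0], [-1, 1]]
Result: (2, -2) → (2, -4)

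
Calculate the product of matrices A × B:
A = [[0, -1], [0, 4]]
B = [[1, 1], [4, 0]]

Matrix multiplication:
C[0][0] = 0×1 + -1×4 = -4
C[0][1] = 0×1 + -1×0 = 0
C[1][0] = 0×1 + 4×4 = 16
C[1][1] = 0×1 + 4×0 = 0
Result: [[-4, 0], [16, 0]]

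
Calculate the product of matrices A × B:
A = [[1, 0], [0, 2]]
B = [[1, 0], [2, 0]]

Matrix multiplication:
C[0][0] = 1×1 + 0×2 = 1
C[0][1] = 1×0 + 0×0 = 0
C[1][0] = 0×1 + 2×2 = 4
C[1][1] = 0×0 + 2×0 = 0
Result: [[1, 0], [4, 0]]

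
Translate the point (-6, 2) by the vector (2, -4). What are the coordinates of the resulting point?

Translation by (2, -4) (homogeneous matrix [[1, 0, 2], [0, 1, -4], [0, 0, 1]]):
x' = -6 + 2 = -4
y' = 2 + -4 = -2
Result: (-4, -2)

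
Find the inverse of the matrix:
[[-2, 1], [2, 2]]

For [[a,b],[c,d]], inverse = (1/det)·[[d,-b],[-c,a]]
det = (-2)(2) - (1)(2) = -4 - 2 = -6
Inverse = (1/-6)·[[2, -1], [-2, -2]]
= [[-1/3, 1/6], [1/3, 1/3]]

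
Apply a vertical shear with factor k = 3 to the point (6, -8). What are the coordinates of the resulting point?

Shear matrix for vertical shear with factor k = 3:
[[1, 0], [3, 1]]
Result: (6, -8) → (6, 10)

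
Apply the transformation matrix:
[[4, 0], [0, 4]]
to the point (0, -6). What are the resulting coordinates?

Matrix multiplication:
[[4, 0], [0, 4]] × [0, -6]ᵀ
= [(4)(0) + (0)(-6), (0)(0) + (4)(-6)]ᵀ
= [0, -24]ᵀ
Result: (0, -24)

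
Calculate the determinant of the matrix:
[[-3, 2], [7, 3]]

For a 2×2 matrix [[a, b], [c, d]], det = ad - bc
det = (-3)(3) - (2)(7) = -9 - 14 = -23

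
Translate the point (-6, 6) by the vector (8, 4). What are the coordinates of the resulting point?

Translation by (8, 4) (homogeneous matrix [[1, 0, 8], [0, 1, 4], [0, 0, 1]]):
x' = -6 + 8 = 2
y' = 6 + 4 = 10
Result: (2, 10)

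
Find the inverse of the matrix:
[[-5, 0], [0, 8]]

For [[a,b],[c,d]], inverse = (1/det)·[[d,-b],[-c,a]]
det = (-5)(8) - (0)(0) = -40 - 0 = -40
Inverse = (1/-40)·[[8, 0], [0, -5]]
= [[-1/5, 0], [0, 1/8]]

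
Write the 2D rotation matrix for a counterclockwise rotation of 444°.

Rotation matrix formula: [[cos θ, -sin θ], [sin θ, cos θ]]
For θ = 444°:
cos(444°) = 0.1045
sin(444°) = 0.9945
Result: [[0.1045, -0.9945], [0.9945, 0.1045]]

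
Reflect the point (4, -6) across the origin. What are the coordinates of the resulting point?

Reflection across origin: (4, -6) → (-4, 6)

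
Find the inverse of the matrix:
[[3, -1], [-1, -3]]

For [[a,b],[c,d]], inverse = (1/det)·[[d,-b],[-c,a]]
det = (3)(-3) - (-1)(-1) = -9 - 1 = -10
Inverse = (1/-10)·[[-3, 1], [1, 3]]
= [[3/10, -1/10], [-1/10, -3/10]]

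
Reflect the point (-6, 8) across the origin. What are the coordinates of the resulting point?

Reflection across origin: (-6, 8) → (6, -8)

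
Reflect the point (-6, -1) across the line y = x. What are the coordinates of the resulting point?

Reflection across line y = x: (-6, -1) → (-1, -6)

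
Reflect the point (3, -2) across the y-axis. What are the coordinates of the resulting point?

Reflection across y-axis: (3, -2) → (-3, -2)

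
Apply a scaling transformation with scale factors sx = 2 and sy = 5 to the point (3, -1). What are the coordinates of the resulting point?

Scaling matrix:
[[2, 0], [0, 5]]
Result: (3 × 2, -1 × 5) = (6, -5)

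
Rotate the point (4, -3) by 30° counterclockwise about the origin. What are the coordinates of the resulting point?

Rotation matrix for 30°: [[cos 30°, -sin 30°], [sin 30°, cos 30°]] ≈ [[0.866025, -0.500000], [0.500000, 0.866025]]
[[0.866025, -0.500000], [0.500000, 0.866025]] × [4, -3]ᵀ ≈ [4.9641, -0.5981]ᵀ
Result: (4.9641, -0.5981)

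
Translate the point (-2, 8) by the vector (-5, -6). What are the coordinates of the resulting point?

Translation by (-5, -6) (homogeneous matrix [[1, 0, -5], [0, 1, -6], [0, 0, 1]]):
x' = -2 + -5 = -7
y' = 8 + -6 = 2
Result: (-7, 2)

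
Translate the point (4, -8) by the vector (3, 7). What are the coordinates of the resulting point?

Translation by (3, 7) (homogeneous matrix [[1, 0, 3], [0, 1, 7], [0, 0, 1]]):
x' = 4 + 3 = 7
y' = -8 + 7 = -1
Result: (7, -1)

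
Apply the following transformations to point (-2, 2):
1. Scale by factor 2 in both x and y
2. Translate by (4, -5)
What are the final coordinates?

Step 1: Scale (-2, 2) by 2 → (-4, 4)
Step 2: Translate by (4, -5) → (0, -1)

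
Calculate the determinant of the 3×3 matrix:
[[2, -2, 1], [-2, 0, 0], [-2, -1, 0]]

Expansion along first row:
det = 2·det([[0,0],[-1,0]]) - -2·det([[-2,0],[-2,0]]) + 1·det([[-2,0],[-2,-1]])
    = 2·(0·0 - 0·-1) - -2·(-2·0 - 0·-2) + 1·(-2·-1 - 0·-2)
    = 2·0 - -2·0 + 1·2
    = 0 + 0 + 2 = 2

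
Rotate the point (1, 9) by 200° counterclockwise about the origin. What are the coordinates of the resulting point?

Rotation matrix for 200°: [[cos 200°, -sin 200°], [sin 200°, cos 200°]] ≈ [[-0.939693, 0.342020], [-0.342020, -0.939693]]
[[-0.939693, 0.342020], [-0.342020, -0.939693]] × [1, 9]ᵀ ≈ [2.1385, -8.7993]ᵀ
Result: (2.1385, -8.7993)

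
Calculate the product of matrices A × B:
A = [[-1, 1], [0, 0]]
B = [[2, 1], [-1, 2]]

Matrix multiplication:
C[0][0] = -1×2 + 1×-1 = -3
C[0][1] = -1×1 + 1×2 = 1
C[1][0] = 0×2 + 0×-1 = 0
C[1][1] = 0×1 + 0×2 = 0
Result: [[-3, 1], [0, 0]]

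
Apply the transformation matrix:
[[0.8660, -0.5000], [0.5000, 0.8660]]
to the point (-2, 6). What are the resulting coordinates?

Matrix multiplication:
[[0.8660, -0.5000], [0.5000, 0.8660]] × [-2, 6]ᵀ
= [(0.8660)(-2) + (-0.5000)(6), (0.5000)(-2) + (0.8660)(6)]ᵀ
= [-4.7320, 4.1960]ᵀ
Result: (-4.7320, 4.1960)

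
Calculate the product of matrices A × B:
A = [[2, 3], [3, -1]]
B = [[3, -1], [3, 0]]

Matrix multiplication:
C[0][0] = 2×3 + 3×3 = 15
C[0][1] = 2×-1 + 3×0 = -2
C[1][0] = 3×3 + -1×3 = 6
C[1][1] = 3×-1 + -1×0 = -3
Result: [[15, -2], [6, -3]]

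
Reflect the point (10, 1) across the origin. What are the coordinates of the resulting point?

Reflection across origin: (10, 1) → (-10, -1)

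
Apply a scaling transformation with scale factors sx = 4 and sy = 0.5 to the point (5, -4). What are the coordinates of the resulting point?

Scaling matrix:
[[4, 0], [0, 0.50]]
Result: (5 × 4, -4 × 0.5) = (20, -2)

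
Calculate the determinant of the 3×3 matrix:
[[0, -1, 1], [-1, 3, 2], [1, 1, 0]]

Expansion along first row:
det = 0·det([[3,2],[1,0]]) - -1·det([[-1,2],[1,0]]) + 1·det([[-1,3],[1,1]])
    = 0·(3·0 - 2·1) - -1·(-1·0 - 2·1) + 1·(-1·1 - 3·1)
    = 0·-2 - -1·-2 + 1·-4
    = 0 + -2 + -4 = -6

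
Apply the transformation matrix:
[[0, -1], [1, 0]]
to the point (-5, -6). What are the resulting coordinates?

Matrix multiplication:
[[0, -1], [1, 0]] × [-5, -6]ᵀ
= [(0)(-5) + (-1)(-6), (1)(-5) + (0)(-6)]ᵀ
= [6, -5]ᵀ
Result: (6, -5)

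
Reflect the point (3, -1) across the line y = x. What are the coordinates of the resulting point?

Reflection across line y = x: (3, -1) → (-1, 3)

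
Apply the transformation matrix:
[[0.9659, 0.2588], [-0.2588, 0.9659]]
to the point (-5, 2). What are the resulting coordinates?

Matrix multiplication:
[[0.9659, 0.2588], [-0.2588, 0.9659]] × [-5, 2]ᵀ
= [(0.9659)(-5) + (0.2588)(2), (-0.2588)(-5) + (0.9659)(2)]ᵀ
= [-4.3119, 3.2258]ᵀ
Result: (-4.3119, 3.2258)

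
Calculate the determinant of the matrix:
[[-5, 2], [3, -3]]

For a 2×2 matrix [[a, b], [c, d]], det = ad - bc
det = (-5)(-3) - (2)(3) = 15 - 6 = 9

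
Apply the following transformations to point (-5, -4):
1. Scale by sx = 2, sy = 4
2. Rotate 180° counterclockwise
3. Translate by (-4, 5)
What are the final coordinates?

Step 1: Scale → (-10, -16)
Step 2: Rotate 180° → (10, 16)
Step 3: Translate → (6, 21)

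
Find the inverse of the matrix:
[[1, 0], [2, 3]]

For [[a,b],[c,d]], inverse = (1/det)·[[d,-b],[-c,a]]
det = (1)(3) - (0)(2) = 3 - 0 = 3
Inverse = (1/3)·[[3, 0], [-2, 1]]
= [[1, 0], [-2/3, 1/3]]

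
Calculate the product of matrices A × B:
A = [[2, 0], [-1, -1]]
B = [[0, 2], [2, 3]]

Matrix multiplication:
C[0][0] = 2×0 + 0×2 = 0
C[0][1] = 2×2 + 0×3 = 4
C[1][0] = -1×0 + -1×2 = -2
C[1][1] = -1×2 + -1×3 = -5
Result: [[0, 4], [-2, -5]]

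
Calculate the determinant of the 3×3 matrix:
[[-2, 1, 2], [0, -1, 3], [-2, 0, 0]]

Expansion along first row:
det = -2·det([[-1,3],[0,0]]) - 1·det([[0,3],[-2,0]]) + 2·det([[0,-1],[-2,0]])
    = -2·(-1·0 - 3·0) - 1·(0·0 - 3·-2) + 2·(0·0 - -1·-2)
    = -2·0 - 1·6 + 2·-2
    = 0 + -6 + -4 = -10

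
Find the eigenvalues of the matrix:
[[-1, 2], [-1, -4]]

Characteristic equation: det(A - λI) = 0
λ² - (trace)λ + (det) = 0
trace = -1 + -4 = -5, det = (-1)(-4) - (2)(-1) = 6
λ² - (-5)λ + (6) = 0
λ = (-5 ± √((-5)² - 4·(6))) / 2 = (-5 ± √1) / 2
Solving: λ = -3, -2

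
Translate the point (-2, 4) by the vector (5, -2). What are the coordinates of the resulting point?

Translation by (5, -2) (homogeneous matrix [[1, 0, 5], [0, 1, -2], [0, 0, 1]]):
x' = -2 + 5 = 3
y' = 4 + -2 = 2
Result: (3, 2)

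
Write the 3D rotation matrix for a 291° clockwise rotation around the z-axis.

Rotation matrix for clockwise 291° around z-axis:
A clockwise rotation by 291° is a counterclockwise rotation by -291°.
cos(-291°) = 0.3584, sin(-291°) = 0.9336
Result: [[0.3584, -0.9336, 0], [0.9336, 0.3584, 0], [0, 0, 1]]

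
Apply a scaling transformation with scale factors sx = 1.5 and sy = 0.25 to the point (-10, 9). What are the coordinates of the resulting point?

Scaling matrix:
[[1.50, 0], [0, 0.25]]
Result: (-10 × 1.5, 9 × 0.25) = (-15, 2.25)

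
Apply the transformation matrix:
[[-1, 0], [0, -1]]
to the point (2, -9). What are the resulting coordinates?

Matrix multiplication:
[[-1, 0], [0, -1]] × [2, -9]ᵀ
= [(-1)(2) + (0)(-9), (0)(2) + (-1)(-9)]ᵀ
= [-2, 9]ᵀ
Result: (-2, 9)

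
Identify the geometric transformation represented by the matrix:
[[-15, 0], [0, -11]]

This matrix represents: non-uniform scaling by sx = -15, sy = -11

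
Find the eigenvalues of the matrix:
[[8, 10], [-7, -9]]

Characteristic equation: det(A - λI) = 0
λ² - (trace)λ + (det) = 0
trace = 8 + -9 = -1, det = (8)(-9) - (10)(-7) = -2
λ² - (-1)λ + (-2) = 0
λ = (-1 ± √((-1)² - 4·(-2))) / 2 = (-1 ± √9) / 2
Solving: λ = -2, 1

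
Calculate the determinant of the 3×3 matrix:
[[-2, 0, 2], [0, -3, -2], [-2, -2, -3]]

Expansion along first row:
det = -2·det([[-3,-2],[-2,-3]]) - 0·det([[0,-2],[-2,-3]]) + 2·det([[0,-3],[-2,-2]])
    = -2·(-3·-3 - -2·-2) - 0·(0·-3 - -2·-2) + 2·(0·-2 - -3·-2)
    = -2·5 - 0·-4 + 2·-6
    = -10 + 0 + -12 = -22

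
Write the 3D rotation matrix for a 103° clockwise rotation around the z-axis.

Rotation matrix for clockwise 103° around z-axis:
A clockwise rotation by 103° is a counterclockwise rotation by -103°.
cos(-103°) = -0.2250, sin(-103°) = -0.9744
Result: [[-0.2250, 0.9744, 0], [-0.9744, -0.2250, 0], [0, 0, 1]]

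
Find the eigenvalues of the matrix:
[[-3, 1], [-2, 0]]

Characteristic equation: det(A - λI) = 0
λ² - (trace)λ + (det) = 0
trace = -3 + 0 = -3, det = (-3)(0) - (1)(-2) = 2
λ² - (-3)λ + (2) = 0
λ = (-3 ± √((-3)² - 4·(2))) / 2 = (-3 ± √1) / 2
Solving: λ = -2, -1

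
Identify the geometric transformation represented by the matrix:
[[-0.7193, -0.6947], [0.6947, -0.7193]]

This matrix represents: rotation by 136° counterclockwise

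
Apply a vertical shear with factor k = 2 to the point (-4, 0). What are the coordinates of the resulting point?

Shear matrix for vertical shear with factor k = 2:
[[1, 0], [2, 1]]
Result: (-4, 0) → (-4, -8)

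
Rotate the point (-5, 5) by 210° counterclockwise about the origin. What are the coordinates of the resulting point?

Rotation matrix for 210°: [[cos 210°, -sin 210°], [sin 210°, cos 210°]] ≈ [[-0.866025, 0.500000], [-0.500000, -0.866025]]
[[-0.866025, 0.500000], [-0.500000, -0.866025]] × [-5, 5]ᵀ ≈ [6.8301, -1.8301]ᵀ
Result: (6.8301, -1.8301)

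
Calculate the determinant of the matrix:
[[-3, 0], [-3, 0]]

For a 2×2 matrix [[a, b], [c, d]], det = ad - bc
det = (-3)(0) - (0)(-3) = 0 - 0 = 0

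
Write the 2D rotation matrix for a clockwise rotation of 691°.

Rotation matrix formula: [[cos θ, -sin θ], [sin θ, cos θ]]
A clockwise rotation by 691° is equivalent to a counterclockwise rotation by -691°.
For θ = -691°:
cos(-691°) = 0.8746
sin(-691°) = 0.4848
Result: [[0.8746, -0.4848], [0.4848, 0.8746]]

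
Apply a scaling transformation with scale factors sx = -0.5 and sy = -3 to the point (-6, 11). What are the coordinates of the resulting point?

Scaling matrix:
[[-0.50, 0], [0, -3]]
Result: (-6 × -0.5, 11 × -3) = (3, -33)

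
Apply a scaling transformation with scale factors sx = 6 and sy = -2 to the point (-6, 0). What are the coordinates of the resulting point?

Scaling matrix:
[[6, 0], [0, -2]]
Result: (-6 × 6, 0 × -2) = (-36, 0)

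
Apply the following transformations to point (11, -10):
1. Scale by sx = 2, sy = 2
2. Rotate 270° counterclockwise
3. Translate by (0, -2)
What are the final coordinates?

Step 1: Scale → (22, -20)
Step 2: Rotate 270° → (-20, -22)
Step 3: Translate → (-20, -24)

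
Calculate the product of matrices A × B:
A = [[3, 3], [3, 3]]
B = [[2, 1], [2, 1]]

Matrix multiplication:
C[0][0] = 3×2 + 3×2 = 12
C[0][1] = 3×1 + 3×1 = 6
C[1][0] = 3×2 + 3×2 = 12
C[1][1] = 3×1 + 3×1 = 6
Result: [[12, 6], [12, 6]]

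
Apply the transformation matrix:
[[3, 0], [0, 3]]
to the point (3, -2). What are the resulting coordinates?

Matrix multiplication:
[[3, 0], [0, 3]] × [3, -2]ᵀ
= [(3)(3) + (0)(-2), (0)(3) + (3)(-2)]ᵀ
= [9, -6]ᵀ
Result: (9, -6)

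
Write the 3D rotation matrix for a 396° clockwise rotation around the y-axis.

Rotation matrix for clockwise 396° around y-axis:
A clockwise rotation by 396° is a counterclockwise rotation by -396°.
cos(-396°) = 0.8090, sin(-396°) = -0.5878
Result: [[0.8090, 0, -0.5878], [0, 1, 0], [0.5878, 0, 0.8090]]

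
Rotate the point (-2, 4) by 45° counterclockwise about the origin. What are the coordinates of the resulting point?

Rotation matrix for 45°: [[cos 45°, -sin 45°], [sin 45°, cos 45°]] ≈ [[0.707107, -0.707107], [0.707107, 0.707107]]
[[0.707107, -0.707107], [0.707107, 0.707107]] × [-2, 4]ᵀ ≈ [-4.2426, 1.4142]ᵀ
Result: (-4.2426, 1.4142)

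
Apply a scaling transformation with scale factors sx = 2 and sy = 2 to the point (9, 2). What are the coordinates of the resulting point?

Scaling matrix:
[[2, 0], [0, 2]]
Result: (9 × 2, 2 × 2) = (18, 4)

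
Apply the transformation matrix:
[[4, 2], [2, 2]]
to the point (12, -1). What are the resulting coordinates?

Matrix multiplication:
[[4, 2], [2, 2]] × [12, -1]ᵀ
= [(4)(12) + (2)(-1), (2)(12) + (2)(-1)]ᵀ
= [46, 22]ᵀ
Result: (46, 22)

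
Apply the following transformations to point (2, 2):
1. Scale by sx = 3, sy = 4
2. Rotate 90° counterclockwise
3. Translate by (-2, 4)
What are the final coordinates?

Step 1: Scale → (6, 8)
Step 2: Rotate 90° → (-8, 6)
Step 3: Translate → (-10, 10)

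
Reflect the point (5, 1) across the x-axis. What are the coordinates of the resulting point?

Reflection across x-axis: (5, 1) → (5, -1)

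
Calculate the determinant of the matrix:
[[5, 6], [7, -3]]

For a 2×2 matrix [[a, b], [c, d]], det = ad - bc
det = (5)(-3) - (6)(7) = -15 - 42 = -57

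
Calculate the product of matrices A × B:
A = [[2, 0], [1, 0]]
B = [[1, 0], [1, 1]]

Matrix multiplication:
C[0][0] = 2×1 + 0×1 = 2
C[0][1] = 2×0 + 0×1 = 0
C[1][0] = 1×1 + 0×1 = 1
C[1][1] = 1×0 + 0×1 = 0
Result: [[2, 0], [1, 0]]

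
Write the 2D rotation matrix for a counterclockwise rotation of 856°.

Rotation matrix formula: [[cos θ, -sin θ], [sin θ, cos θ]]
For θ = 856°:
cos(856°) = -0.7193
sin(856°) = 0.6947
Result: [[-0.7193, -0.6947], [0.6947, -0.7193]]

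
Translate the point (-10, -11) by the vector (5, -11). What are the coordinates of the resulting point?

Translation by (5, -11) (homogeneous matrix [[1, 0, 5], [0, 1, -11], [0, 0, 1]]):
x' = -10 + 5 = -5
y' = -11 + -11 = -22
Result: (-5, -22)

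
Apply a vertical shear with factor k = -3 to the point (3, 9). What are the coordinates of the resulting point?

Shear matrix for vertical shear with factor k = -3:
[[1, 0], [-3, 1]]
Result: (3, 9) → (3, 0)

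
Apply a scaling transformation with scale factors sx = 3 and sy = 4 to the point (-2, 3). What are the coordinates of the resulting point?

Scaling matrix:
[[3, 0], [0, 4]]
Result: (-2 × 3, 3 × 4) = (-6, 12)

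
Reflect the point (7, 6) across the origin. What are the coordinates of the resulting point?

Reflection across origin: (7, 6) → (-7, -6)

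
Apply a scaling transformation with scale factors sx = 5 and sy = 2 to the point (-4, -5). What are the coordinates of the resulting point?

Scaling matrix:
[[5, 0], [0, 2]]
Result: (-4 × 5, -5 × 2) = (-20, -10)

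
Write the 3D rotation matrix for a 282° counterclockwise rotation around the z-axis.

Rotation matrix for counterclockwise 282° around z-axis:
cos(282°) = 0.2079, sin(282°) = -0.9781
Result: [[0.2079, 0.9781, 0], [-0.9781, 0.2079, 0], [0, 0, 1]]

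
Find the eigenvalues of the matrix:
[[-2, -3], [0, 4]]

Characteristic equation: det(A - λI) = 0
λ² - (trace)λ + (det) = 0
trace = -2 + 4 = 2, det = (-2)(4) - (-3)(0) = -8
λ² - (2)λ + (-8) = 0
λ = (2 ± √((2)² - 4·(-8))) / 2 = (2 ± √36) / 2
Solving: λ = -2, 4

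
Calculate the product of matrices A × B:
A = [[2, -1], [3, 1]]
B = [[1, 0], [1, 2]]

Matrix multiplication:
C[0][0] = 2×1 + -1×1 = 1
C[0][1] = 2×0 + -1×2 = -2
C[1][0] = 3×1 + 1×1 = 4
C[1][1] = 3×0 + 1×2 = 2
Result: [[1, -2], [4, 2]]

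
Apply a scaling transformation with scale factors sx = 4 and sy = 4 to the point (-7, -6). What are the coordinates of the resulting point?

Scaling matrix:
[[4, 0], [0, 4]]
Result: (-7 × 4, -6 × 4) = (-28, -24)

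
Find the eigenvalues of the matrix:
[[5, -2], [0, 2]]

Characteristic equation: det(A - λI) = 0
λ² - (trace)λ + (det) = 0
trace = 5 + 2 = 7, det = (5)(2) - (-2)(0) = 10
λ² - (7)λ + (10) = 0
λ = (7 ± √((7)² - 4·(10))) / 2 = (7 ± √9) / 2
Solving: λ = 2, 5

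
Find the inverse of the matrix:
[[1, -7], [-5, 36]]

For [[a,b],[c,d]], inverse = (1/det)·[[d,-b],[-c,a]]
det = (1)(36) - (-7)(-5) = 36 - 35 = 1
Inverse = [[36, 7], [5, 1]]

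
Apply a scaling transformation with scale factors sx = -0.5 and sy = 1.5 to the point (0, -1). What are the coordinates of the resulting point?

Scaling matrix:
[[-0.50, 0], [0, 1.50]]
Result: (0 × -0.5, -1 × 1.5) = (0, -1.5)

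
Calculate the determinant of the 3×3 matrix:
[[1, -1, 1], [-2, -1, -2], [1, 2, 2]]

Expansion along first row:
det = 1·det([[-1,-2],[2,2]]) - -1·det([[-2,-2],[1,2]]) + 1·det([[-2,-1],[1,2]])
    = 1·(-1·2 - -2·2) - -1·(-2·2 - -2·1) + 1·(-2·2 - -1·1)
    = 1·2 - -1·-2 + 1·-3
    = 2 + -2 + -3 = -3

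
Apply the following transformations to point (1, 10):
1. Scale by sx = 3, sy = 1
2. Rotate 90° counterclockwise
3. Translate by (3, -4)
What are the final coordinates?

Step 1: Scale → (3, 10)
Step 2: Rotate 90° → (-10, 3)
Step 3: Translate → (-7, -1)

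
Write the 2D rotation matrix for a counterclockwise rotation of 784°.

Rotation matrix formula: [[cos θ, -sin θ], [sin θ, cos θ]]
For θ = 784°:
cos(784°) = 0.4384
sin(784°) = 0.8988
Result: [[0.4384, -0.8988], [0.8988, 0.4384]]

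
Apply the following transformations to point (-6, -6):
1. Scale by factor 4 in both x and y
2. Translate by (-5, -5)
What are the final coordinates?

Step 1: Scale (-6, -6) by 4 → (-24, -24)
Step 2: Translate by (-5, -5) → (-29, -29)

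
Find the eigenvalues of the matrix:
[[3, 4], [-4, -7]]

Characteristic equation: det(A - λI) = 0
λ² - (trace)λ + (det) = 0
trace = 3 + -7 = -4, det = (3)(-7) - (4)(-4) = -5
λ² - (-4)λ + (-5) = 0
λ = (-4 ± √((-4)² - 4·(-5))) / 2 = (-4 ± √36) / 2
Solving: λ = -5, 1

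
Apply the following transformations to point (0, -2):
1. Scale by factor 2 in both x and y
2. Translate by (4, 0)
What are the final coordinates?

Step 1: Scale (0, -2) by 2 → (0, -4)
Step 2: Translate by (4, 0) → (4, -4)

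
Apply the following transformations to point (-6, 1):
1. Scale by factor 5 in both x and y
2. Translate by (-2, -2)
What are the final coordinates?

Step 1: Scale (-6, 1) by 5 → (-30, 5)
Step 2: Translate by (-2, -2) → (-32, 3)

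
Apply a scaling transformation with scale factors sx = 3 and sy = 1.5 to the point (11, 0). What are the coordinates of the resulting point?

Scaling matrix:
[[3, 0], [0, 1.50]]
Result: (11 × 3, 0 × 1.5) = (33, 0)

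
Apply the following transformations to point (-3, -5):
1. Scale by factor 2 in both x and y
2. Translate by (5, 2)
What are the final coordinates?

Step 1: Scale (-3, -5) by 2 → (-6, -10)
Step 2: Translate by (5, 2) → (-1, -8)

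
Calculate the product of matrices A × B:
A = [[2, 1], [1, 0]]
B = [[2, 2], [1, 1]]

Matrix multiplication:
C[0][0] = 2×2 + 1×1 = 5
C[0][1] = 2×2 + 1×1 = 5
C[1][0] = 1×2 + 0×1 = 2
C[1][1] = 1×2 + 0×1 = 2
Result: [[5, 5], [2, 2]]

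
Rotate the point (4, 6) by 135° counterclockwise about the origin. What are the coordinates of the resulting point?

Rotation matrix for 135°: [[cos 135°, -sin 135°], [sin 135°, cos 135°]] ≈ [[-0.707107, -0.707107], [0.707107, -0.707107]]
[[-0.707107, -0.707107], [0.707107, -0.707107]] × [4, 6]ᵀ ≈ [-7.0711, -1.4142]ᵀ
Result: (-7.0711, -1.4142)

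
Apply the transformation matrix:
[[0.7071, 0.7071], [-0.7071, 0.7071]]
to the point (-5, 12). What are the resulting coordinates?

Matrix multiplication:
[[0.7071, 0.7071], [-0.7071, 0.7071]] × [-5, 12]ᵀ
= [(0.7071)(-5) + (0.7071)(12), (-0.7071)(-5) + (0.7071)(12)]ᵀ
= [4.9497, 12.0207]ᵀ
Result: (4.9497, 12.0207)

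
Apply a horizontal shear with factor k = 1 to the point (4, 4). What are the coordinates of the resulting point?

Shear matrix for horizontal shear with factor k = 1:
[[1, 1], [0, 1]]
Result: (4, 4) → (8, 4)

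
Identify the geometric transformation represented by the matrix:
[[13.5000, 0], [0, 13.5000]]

This matrix represents: uniform scaling by factor 13.5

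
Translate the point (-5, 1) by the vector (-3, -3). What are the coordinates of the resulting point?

Translation by (-3, -3) (homogeneous matrix [[1, 0, -3], [0, 1, -3], [0, 0, 1]]):
x' = -5 + -3 = -8
y' = 1 + -3 = -2
Result: (-8, -2)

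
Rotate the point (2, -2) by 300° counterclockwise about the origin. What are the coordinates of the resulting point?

Rotation matrix for 300°: [[cos 300°, -sin 300°], [sin 300°, cos 300°]] ≈ [[0.500000, 0.866025], [-0.866025, 0.500000]]
[[0.500000, 0.866025], [-0.866025, 0.500000]] × [2, -2]ᵀ ≈ [-0.7321, -2.7321]ᵀ
Result: (-0.7321, -2.7321)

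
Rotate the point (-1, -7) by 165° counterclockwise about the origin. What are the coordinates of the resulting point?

Rotation matrix for 165°: [[cos 165°, -sin 165°], [sin 165°, cos 165°]] ≈ [[-0.965926, -0.258819], [0.258819, -0.965926]]
[[-0.965926, -0.258819], [0.258819, -0.965926]] × [-1, -7]ᵀ ≈ [2.7777, 6.5027]ᵀ
Result: (2.7777, 6.5027)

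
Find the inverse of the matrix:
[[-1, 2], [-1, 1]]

For [[a,b],[c,d]], inverse = (1/det)·[[d,-b],[-c,a]]
det = (-1)(1) - (2)(-1) = -1 - -2 = 1
Inverse = [[1, -2], [1, -1]]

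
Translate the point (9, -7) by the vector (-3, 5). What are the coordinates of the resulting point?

Translation by (-3, 5) (homogeneous matrix [[1, 0, -3], [0, 1, 5], [0, 0, 1]]):
x' = 9 + -3 = 6
y' = -7 + 5 = -2
Result: (6, -2)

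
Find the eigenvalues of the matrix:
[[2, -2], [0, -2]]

Characteristic equation: det(A - λI) = 0
λ² - (trace)λ + (det) = 0
trace = 2 + -2 = 0, det = (2)(-2) - (-2)(0) = -4
λ² - (0)λ + (-4) = 0
λ = (0 ± √((0)² - 4·(-4))) / 2 = (0 ± √16) / 2
Solving: λ = -2, 2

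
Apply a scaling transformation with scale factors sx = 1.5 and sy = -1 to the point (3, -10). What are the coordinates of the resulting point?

Scaling matrix:
[[1.50, 0], [0, -1]]
Result: (3 × 1.5, -10 × -1) = (4.5, 10)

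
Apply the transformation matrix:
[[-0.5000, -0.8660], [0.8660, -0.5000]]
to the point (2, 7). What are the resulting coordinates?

Matrix multiplication:
[[-0.5000, -0.8660], [0.8660, -0.5000]] × [2, 7]ᵀ
= [(-0.5000)(2) + (-0.8660)(7), (0.8660)(2) + (-0.5000)(7)]ᵀ
= [-7.0620, -1.7680]ᵀ
Result: (-7.0620, -1.7680)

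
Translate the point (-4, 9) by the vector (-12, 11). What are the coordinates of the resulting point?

Translation by (-12, 11) (homogeneous matrix [[1, 0, -12], [0, 1, 11], [0, 0, 1]]):
x' = -4 + -12 = -16
y' = 9 + 11 = 20
Result: (-16, 20)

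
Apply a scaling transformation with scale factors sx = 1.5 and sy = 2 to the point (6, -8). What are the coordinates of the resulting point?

Scaling matrix:
[[1.50, 0], [0, 2]]
Result: (6 × 1.5, -8 × 2) = (9, -16)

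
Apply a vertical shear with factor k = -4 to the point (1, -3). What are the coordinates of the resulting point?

Shear matrix for vertical shear with factor k = -4:
[[1, 0], [-4, 1]]
Result: (1, -3) → (1, -7)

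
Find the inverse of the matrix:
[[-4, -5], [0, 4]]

For [[a,b],[c,d]], inverse = (1/det)·[[d,-b],[-c,a]]
det = (-4)(4) - (-5)(0) = -16 - 0 = -16
Inverse = (1/-16)·[[4, 5], [0, -4]]
= [[-1/4, -5/16], [0, 1/4]]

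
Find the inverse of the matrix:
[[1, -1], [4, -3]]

For [[a,b],[c,d]], inverse = (1/det)·[[d,-b],[-c,a]]
det = (1)(-3) - (-1)(4) = -3 - -4 = 1
Inverse = [[-3, 1], [-4, 1]]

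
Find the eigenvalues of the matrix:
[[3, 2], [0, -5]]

Characteristic equation: det(A - λI) = 0
λ² - (trace)λ + (det) = 0
trace = 3 + -5 = -2, det = (3)(-5) - (2)(0) = -15
λ² - (-2)λ + (-15) = 0
λ = (-2 ± √((-2)² - 4·(-15))) / 2 = (-2 ± √64) / 2
Solving: λ = -5, 3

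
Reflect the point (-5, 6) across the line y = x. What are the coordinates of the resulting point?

Reflection across line y = x: (-5, 6) → (6, -5)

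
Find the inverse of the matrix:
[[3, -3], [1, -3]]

For [[a,b],[c,d]], inverse = (1/det)·[[d,-b],[-c,a]]
det = (3)(-3) - (-3)(1) = -9 - -3 = -6
Inverse = (1/-6)·[[-3, 3], [-1, 3]]
= [[1/2, -1/2], [1/6, -1/2]]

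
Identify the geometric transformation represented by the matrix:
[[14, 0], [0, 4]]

This matrix represents: non-uniform scaling by sx = 14, sy = 4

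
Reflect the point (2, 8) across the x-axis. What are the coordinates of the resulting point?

Reflection across x-axis: (2, 8) → (2, -8)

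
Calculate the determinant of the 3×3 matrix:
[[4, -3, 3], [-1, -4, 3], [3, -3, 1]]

Expansion along first row:
det = 4·det([[-4,3],[-3,1]]) - -3·det([[-1,3],[3,1]]) + 3·det([[-1,-4],[3,-3]])
    = 4·(-4·1 - 3·-3) - -3·(-1·1 - 3·3) + 3·(-1·-3 - -4·3)
    = 4·5 - -3·-10 + 3·15
    = 20 + -30 + 45 = 35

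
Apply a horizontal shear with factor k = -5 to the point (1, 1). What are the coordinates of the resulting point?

Shear matrix for horizontal shear with factor k = -5:
[[1, -5], [0, 1]]
Result: (1, 1) → (-4, 1)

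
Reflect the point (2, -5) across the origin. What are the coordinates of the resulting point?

Reflection across origin: (2, -5) → (-2, 5)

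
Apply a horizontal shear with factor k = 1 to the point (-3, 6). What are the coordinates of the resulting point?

Shear matrix for horizontal shear with factor k = 1:
[[1, 1], [0, 1]]
Result: (-3, 6) → (3, 6)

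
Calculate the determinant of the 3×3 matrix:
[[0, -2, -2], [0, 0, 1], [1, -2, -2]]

Expansion along first row:
det = 0·det([[0,1],[-2,-2]]) - -2·det([[0,1],[1,-2]]) + -2·det([[0,0],[1,-2]])
    = 0·(0·-2 - 1·-2) - -2·(0·-2 - 1·1) + -2·(0·-2 - 0·1)
    = 0·2 - -2·-1 + -2·0
    = 0 + -2 + 0 = -2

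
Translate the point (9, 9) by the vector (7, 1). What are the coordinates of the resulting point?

Translation by (7, 1) (homogeneous matrix [[1, 0, 7], [0, 1, 1], [0, 0, 1]]):
x' = 9 + 7 = 16
y' = 9 + 1 = 10
Result: (16, 10)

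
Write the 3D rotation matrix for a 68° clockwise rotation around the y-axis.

Rotation matrix for clockwise 68° around y-axis:
A clockwise rotation by 68° is a counterclockwise rotation by -68°.
cos(-68°) = 0.3746, sin(-68°) = -0.9272
Result: [[0.3746, 0, -0.9272], [0, 1, 0], [0.9272, 0, 0.3746]]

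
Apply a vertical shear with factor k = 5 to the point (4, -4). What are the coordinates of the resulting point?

Shear matrix for vertical shear with factor k = 5:
[[1, 0], [5, 1]]
Result: (4, -4) → (4, 16)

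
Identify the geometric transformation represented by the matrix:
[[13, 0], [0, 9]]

This matrix represents: non-uniform scaling by sx = 13, sy = 9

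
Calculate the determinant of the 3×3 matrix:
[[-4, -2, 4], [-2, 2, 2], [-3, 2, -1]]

Expansion along first row:
det = -4·det([[2,2],[2,-1]]) - -2·det([[-2,2],[-3,-1]]) + 4·det([[-2,2],[-3,2]])
    = -4·(2·-1 - 2·2) - -2·(-2·-1 - 2·-3) + 4·(-2·2 - 2·-3)
    = -4·-6 - -2·8 + 4·2
    = 24 + 16 + 8 = 48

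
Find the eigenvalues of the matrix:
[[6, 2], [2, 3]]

Characteristic equation: det(A - λI) = 0
λ² - (trace)λ + (det) = 0
trace = 6 + 3 = 9, det = (6)(3) - (2)(2) = 14
λ² - (9)λ + (14) = 0
λ = (9 ± √((9)² - 4·(14))) / 2 = (9 ± √25) / 2
Solving: λ = 2, 7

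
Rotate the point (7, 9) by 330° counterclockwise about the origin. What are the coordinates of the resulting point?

Rotation matrix for 330°: [[cos 330°, -sin 330°], [sin 330°, cos 330°]] ≈ [[0.866025, 0.500000], [-0.500000, 0.866025]]
[[0.866025, 0.500000], [-0.500000, 0.866025]] × [7, 9]ᵀ ≈ [10.5622, 4.2942]ᵀ
Result: (10.5622, 4.2942)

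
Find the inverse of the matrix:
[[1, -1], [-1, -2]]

For [[a,b],[c,d]], inverse = (1/det)·[[d,-b],[-c,a]]
det = (1)(-2) - (-1)(-1) = -2 - 1 = -3
Inverse = (1/-3)·[[-2, 1], [1, 1]]
= [[2/3, -1/3], [-1/3, -1/3]]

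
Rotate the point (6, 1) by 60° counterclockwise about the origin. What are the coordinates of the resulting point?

Rotation matrix for 60°: [[cos 60°, -sin 60°], [sin 60°, cos 60°]] ≈ [[0.500000, -0.866025], [0.866025, 0.500000]]
[[0.500000, -0.866025], [0.866025, 0.500000]] × [6, 1]ᵀ ≈ [2.1340, 5.6962]ᵀ
Result: (2.1340, 5.6962)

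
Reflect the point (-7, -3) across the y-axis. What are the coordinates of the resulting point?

Reflection across y-axis: (-7, -3) → (7, -3)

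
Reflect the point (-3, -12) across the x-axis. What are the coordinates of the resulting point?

Reflection across x-axis: (-3, -12) → (-3, 12)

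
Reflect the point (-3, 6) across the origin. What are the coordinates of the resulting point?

Reflection across origin: (-3, 6) → (3, -6)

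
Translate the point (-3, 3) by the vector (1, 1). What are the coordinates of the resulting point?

Translation by (1, 1) (homogeneous matrix [[1, 0, 1], [0, 1, 1], [0, 0, 1]]):
x' = -3 + 1 = -2
y' = 3 + 1 = 4
Result: (-2, 4)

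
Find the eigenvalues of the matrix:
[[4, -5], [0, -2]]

Characteristic equation: det(A - λI) = 0
λ² - (trace)λ + (det) = 0
trace = 4 + -2 = 2, det = (4)(-2) - (-5)(0) = -8
λ² - (2)λ + (-8) = 0
λ = (2 ± √((2)² - 4·(-8))) / 2 = (2 ± √36) / 2
Solving: λ = -2, 4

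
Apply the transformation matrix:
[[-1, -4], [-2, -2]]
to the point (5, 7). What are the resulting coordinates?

Matrix multiplication:
[[-1, -4], [-2, -2]] × [5, 7]ᵀ
= [(-1)(5) + (-4)(7), (-2)(5) + (-2)(7)]ᵀ
= [-33, -24]ᵀ
Result: (-33, -24)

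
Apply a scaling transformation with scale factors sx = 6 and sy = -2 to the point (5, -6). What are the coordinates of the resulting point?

Scaling matrix:
[[6, 0], [0, -2]]
Result: (5 × 6, -6 × -2) = (30, 12)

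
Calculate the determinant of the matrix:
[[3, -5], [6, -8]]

For a 2×2 matrix [[a, b], [c, d]], det = ad - bc
det = (3)(-8) - (-5)(6) = -24 - -30 = 6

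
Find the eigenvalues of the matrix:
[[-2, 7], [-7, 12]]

Characteristic equation: det(A - λI) = 0
λ² - (trace)λ + (det) = 0
trace = -2 + 12 = 10, det = (-2)(12) - (7)(-7) = 25
λ² - (10)λ + (25) = 0
λ = (10 ± √((10)² - 4·(25))) / 2 = (10 ± √0) / 2
Solving: λ = 5, 5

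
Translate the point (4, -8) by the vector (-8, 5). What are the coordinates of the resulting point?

Translation by (-8, 5) (homogeneous matrix [[1, 0, -8], [0, 1, 5], [0, 0, 1]]):
x' = 4 + -8 = -4
y' = -8 + 5 = -3
Result: (-4, -3)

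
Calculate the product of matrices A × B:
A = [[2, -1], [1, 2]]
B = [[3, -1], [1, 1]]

Matrix multiplication:
C[0][0] = 2×3 + -1×1 = 5
C[0][1] = 2×-1 + -1×1 = -3
C[1][0] = 1×3 + 2×1 = 5
C[1][1] = 1×-1 + 2×1 = 1
Result: [[5, -3], [5, 1]]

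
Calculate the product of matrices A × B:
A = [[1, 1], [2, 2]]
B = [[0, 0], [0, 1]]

Matrix multiplication:
C[0][0] = 1×0 + 1×0 = 0
C[0][1] = 1×0 + 1×1 = 1
C[1][0] = 2×0 + 2×0 = 0
C[1][1] = 2×0 + 2×1 = 2
Result: [[0, 1], [0, 2]]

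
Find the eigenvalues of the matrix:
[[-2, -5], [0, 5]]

Characteristic equation: det(A - λI) = 0
λ² - (trace)λ + (det) = 0
trace = -2 + 5 = 3, det = (-2)(5) - (-5)(0) = -10
λ² - (3)λ + (-10) = 0
λ = (3 ± √((3)² - 4·(-10))) / 2 = (3 ± √49) / 2
Solving: λ = -2, 5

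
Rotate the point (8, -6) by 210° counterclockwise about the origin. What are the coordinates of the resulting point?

Rotation matrix for 210°: [[cos 210°, -sin 210°], [sin 210°, cos 210°]] ≈ [[-0.866025, 0.500000], [-0.500000, -0.866025]]
[[-0.866025, 0.500000], [-0.500000, -0.866025]] × [8, -6]ᵀ ≈ [-9.9282, 1.1962]ᵀ
Result: (-9.9282, 1.1962)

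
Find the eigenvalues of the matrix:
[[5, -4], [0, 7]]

Characteristic equation: det(A - λI) = 0
λ² - (trace)λ + (det) = 0
trace = 5 + 7 = 12, det = (5)(7) - (-4)(0) = 35
λ² - (12)λ + (35) = 0
λ = (12 ± √((12)² - 4·(35))) / 2 = (12 ± √4) / 2
Solving: λ = 5, 7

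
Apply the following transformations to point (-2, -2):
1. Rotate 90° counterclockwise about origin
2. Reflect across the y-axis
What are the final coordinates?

Step 1: Rotate 90° → (2, -2)
Step 2: Reflect across y-axis → (-2, -2)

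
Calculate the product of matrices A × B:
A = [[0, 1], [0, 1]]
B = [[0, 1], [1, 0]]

Matrix multiplication:
C[0][0] = 0×0 + 1×1 = 1
C[0][1] = 0×1 + 1×0 = 0
C[1][0] = 0×0 + 1×1 = 1
C[1][1] = 0×1 + 1×0 = 0
Result: [[1, 0], [1, 0]]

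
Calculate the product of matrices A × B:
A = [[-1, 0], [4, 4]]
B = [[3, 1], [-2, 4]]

Matrix multiplication:
C[0][0] = -1×3 + 0×-2 = -3
C[0][1] = -1×1 + 0×4 = -1
C[1][0] = 4×3 + 4×-2 = 4
C[1][1] = 4×1 + 4×4 = 20
Result: [[-3, -1], [4, 20]]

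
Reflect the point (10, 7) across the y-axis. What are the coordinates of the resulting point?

Reflection across y-axis: (10, 7) → (-10, 7)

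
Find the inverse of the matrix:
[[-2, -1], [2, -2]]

For [[a,b],[c,d]], inverse = (1/det)·[[d,-b],[-c,a]]
det = (-2)(-2) - (-1)(2) = 4 - -2 = 6
Inverse = (1/6)·[[-2, 1], [-2, -2]]
= [[-1/3, 1/6], [-1/3, -1/3]]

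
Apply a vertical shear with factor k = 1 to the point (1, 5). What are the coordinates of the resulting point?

Shear matrix for vertical shear with factor k = 1:
[[1, 0], [1, 1]]
Result: (1, 5) → (1, 6)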